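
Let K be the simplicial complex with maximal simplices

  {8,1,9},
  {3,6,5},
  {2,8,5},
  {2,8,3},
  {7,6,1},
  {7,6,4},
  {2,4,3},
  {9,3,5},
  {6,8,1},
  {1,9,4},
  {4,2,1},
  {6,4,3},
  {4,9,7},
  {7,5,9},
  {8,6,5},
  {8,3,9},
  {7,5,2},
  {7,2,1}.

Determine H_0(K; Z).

Fix the vertex order 1 < 2 < 3 < 4 < 5 < 6 < 7 < 8 < 9 and write every simplex with vertices in increasing order. Then dim K = 2 and the simplices of K are:

  0-simplices (9): [1], [2], [3], [4], [5], [6], [7], [8], [9]
  1-simplices (27): (27 of them)
  2-simplices (18): [1,2,4], [1,2,7], [1,4,9], [1,6,7], [1,6,8], [1,8,9], [2,3,4], [2,3,8], [2,5,7], [2,5,8], [3,4,6], [3,5,6], [3,5,9], [3,8,9], [4,6,7], [4,7,9], [5,6,8], [5,7,9]

giving chain groups C_0 ≅ Z^9, C_1 ≅ Z^27, C_2 ≅ Z^18.

The boundary map ∂_1: C_1 → C_0 is given by ∂[p,q] = [q] − [p].
The 9×27 boundary matrix has rank 8 and Smith normal form diag(1,1,1,1,1,1,1,1).

The boundary map ∂_2: C_2 → C_1 maps a triangle to the signed sum of its edges. For instance
  ∂[3,5,9] = [5,9] − [3,9] + [3,5],
  ∂[1,4,9] = [4,9] − [1,9] + [1,4].
The 27×18 boundary matrix has rank 18 and Smith normal form diag(1,1,1,1,1,1,1,1,1,1,1,1,1,1,1,1,1,2).

Now H_k = ker ∂_k / im ∂_{k+1}, so:

  H_0: rank C_0 − rank ∂_1 = 9 − 8 = 1, and the invariant factors of ∂_1 are all 1, so H_0 = Z.

H_0 = Z.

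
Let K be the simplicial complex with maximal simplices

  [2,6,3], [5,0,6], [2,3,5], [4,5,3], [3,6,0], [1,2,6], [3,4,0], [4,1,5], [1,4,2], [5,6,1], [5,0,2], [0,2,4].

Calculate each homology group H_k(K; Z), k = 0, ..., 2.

Fix the vertex order 0 < 1 < 2 < 3 < 4 < 5 < 6 and write every simplex with vertices in increasing order. Then dim K = 2 and the simplices of K are:

  0-simplices (7): [0], [1], [2], [3], [4], [5], [6]
  1-simplices (18): [0,2], [0,3], [0,4], [0,5], [0,6], [1,2], [1,4], [1,5], [1,6], [2,3], [2,4], [2,5], [2,6], [3,4], [3,5], [3,6], [4,5], [5,6]
  2-simplices (12): [0,2,4], [0,2,5], [0,3,4], [0,3,6], [0,5,6], [1,2,4], [1,2,6], [1,4,5], [1,5,6], [2,3,5], [2,3,6], [3,4,5]

giving chain groups C_0 ≅ Z^7, C_1 ≅ Z^18, C_2 ≅ Z^12.

The boundary map ∂_1: C_1 → C_0 maps an edge to its endpoints' difference, ∂[p,q] = q − p. For instance
  ∂[3,4] = [4] − [3].
As a 7×18 matrix over Z this has rank 6, with invariant factors (1,1,1,1,1,1).

The boundary map ∂_2: C_2 → C_1 acts by ∂[p,q,r] = [q,r] − [p,r] + [p,q]. For instance
  ∂[1,4,5] = [4,5] − [1,5] + [1,4],
  ∂[1,2,6] = [2,6] − [1,6] + [1,2].
The 18×12 boundary matrix has rank 12 and Smith normal form diag(1,1,1,1,1,1,1,1,1,1,1,2).

Now H_k = ker ∂_k / im ∂_{k+1}, so:

  H_0: rank C_0 − rank ∂_1 = 7 − 6 = 1, and the invariant factors of ∂_1 are all 1, so H_0 ≅ Z.
  H_1: rank ker ∂_1 − rank ∂_2 = (18 − 6) − 12 = 0, and ∂_2 has invariant factor 2 > 1, so H_1 ≅ Z/2.
  H_2: rank ker ∂_2 − rank ∂_3 = (12 − 12) − 0 = 0, and there is no ∂_3, so H_2 ≅ 0.

H_0 ≅ Z,  H_1 ≅ Z/2,  H_2 = 0.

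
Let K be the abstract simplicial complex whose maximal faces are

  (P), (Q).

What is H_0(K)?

H_0 = Z^2.

Take the total order P < Q on the vertex set. Then K (dimension 0) consists of the simplices:

  0-simplices (2): P, Q

Hence C_0 ≅ Z^2.

Now H_k = ker ∂_k / im ∂_{k+1}, so:

  H_0: rank C_0 − rank ∂_1 = 2 − 0 = 2, and there is no ∂_1, so H_0 = Z^2.

(K is a triangulation of a set of 2 points.)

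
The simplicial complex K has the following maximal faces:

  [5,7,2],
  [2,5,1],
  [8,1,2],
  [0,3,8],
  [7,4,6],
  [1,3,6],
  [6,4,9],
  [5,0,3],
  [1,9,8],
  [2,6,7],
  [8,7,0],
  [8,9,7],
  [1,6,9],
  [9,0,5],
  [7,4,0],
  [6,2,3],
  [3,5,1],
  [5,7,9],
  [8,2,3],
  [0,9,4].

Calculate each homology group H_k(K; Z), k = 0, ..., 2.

Order the vertices as 0 < 1 < 2 < 3 < 4 < 5 < 6 < 7 < 8 < 9. Listing each simplex with vertices in this order, K has dimension 2 with simplices:

  0-simplices (10): [0], [1], [2], [3], [4], [5], [6], [7], [8], [9]
  1-simplices (30): (30 of them)
  2-simplices (20): (20 of them)

so the chain groups are C_0 ≅ Z^10, C_1 ≅ Z^30, C_2 ≅ Z^20.

The boundary map ∂_1: C_1 → C_0 sends each edge [p,q] (with p < q) to q − p.
As a 10×30 matrix over Z this has rank 9, with invariant factors (1,1,1,1,1,1,1,1,1).

The boundary map ∂_2: C_2 → C_1 acts by ∂[p,q,r] = [q,r] − [p,r] + [p,q]. For instance
  ∂[7,8,9] = [8,9] − [7,9] + [7,8],
  ∂[0,3,8] = [3,8] − [0,8] + [0,3].
As a 30×20 matrix over Z this has rank 20, with invariant factors (1,1,1,1,1,1,1,1,1,1,1,1,1,1,1,1,1,1,1,2).

Reading off H_k = ker ∂_k / im ∂_{k+1}:

  H_0: rank C_0 − rank ∂_1 = 10 − 9 = 1, and the invariant factors of ∂_1 are all 1, so H_0 = Z.
  H_1: rank ker ∂_1 − rank ∂_2 = (30 − 9) − 20 = 1, and ∂_2 has invariant factor 2 > 1, so H_1 = Z ⊕ Z_2.
  H_2: rank ker ∂_2 − rank ∂_3 = (20 − 20) − 0 = 0, and there is no ∂_3, so H_2 = 0.

H_0 = Z,  H_1 = Z ⊕ Z_2,  H_2 = 0.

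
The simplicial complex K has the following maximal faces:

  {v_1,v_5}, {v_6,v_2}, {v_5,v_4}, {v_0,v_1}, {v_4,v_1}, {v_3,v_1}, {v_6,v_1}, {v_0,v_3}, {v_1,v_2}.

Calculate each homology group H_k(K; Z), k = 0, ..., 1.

Order the vertices as v_0 < v_1 < v_2 < v_3 < v_4 < v_5 < v_6. Listing each simplex with vertices in this order, K has dimension 1 with simplices:

  0-simplices (7): [v_0], [v_1], [v_2], [v_3], [v_4], [v_5], [v_6]
  1-simplices (9): [v_0,v_1], [v_0,v_3], [v_1,v_2], [v_1,v_3], [v_1,v_4], [v_1,v_5], [v_1,v_6], [v_2,v_6], [v_4,v_5]

giving chain groups C_0 ≅ Z^7, C_1 ≅ Z^9.

The boundary map ∂_1: C_1 → C_0 maps an edge to its endpoints' difference, ∂[p,q] = q − p. For instance
  ∂[v_1,v_4] = [v_4] − [v_1].
This gives a 7×9 integer matrix of rank 6; reducing to Smith normal form yields diagonal entries (1,1,1,1,1,1).

Reading off H_k = ker ∂_k / im ∂_{k+1}:

  H_0: rank C_0 − rank ∂_1 = 7 − 6 = 1, and the invariant factors of ∂_1 are all 1, so H_0 = Z.
  H_1: rank ker ∂_1 − rank ∂_2 = (9 − 6) − 0 = 3, and there is no ∂_2, so H_1 = Z^3.

As a check, the Euler characteristic is 7 − 9 = -2, which agrees with 1 − 3 = -2.

H_0 ≅ Z,  H_1 ≅ Z^3.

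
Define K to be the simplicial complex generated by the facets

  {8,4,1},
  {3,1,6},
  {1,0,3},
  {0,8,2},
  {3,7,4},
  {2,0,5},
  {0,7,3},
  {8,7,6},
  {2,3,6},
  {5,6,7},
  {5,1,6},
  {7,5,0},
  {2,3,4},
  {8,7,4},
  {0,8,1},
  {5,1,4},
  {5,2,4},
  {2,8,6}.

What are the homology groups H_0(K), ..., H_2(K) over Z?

H_0 = Z,  H_1 = Z^2,  H_2 = Z.

We work with the vertex ordering 0 < 1 < 2 < 3 < 4 < 5 < 6 < 7 < 8. The simplices of K, each written with vertices in increasing order, are:

  0-simplices (9): [0], [1], [2], [3], [4], [5], [6], [7], [8]
  1-simplices (27): (27 of them)
  2-simplices (18): [0,1,3], [0,1,8], [0,2,5], [0,2,8], [0,3,7], [0,5,7], [1,3,6], [1,4,5], [1,4,8], [1,5,6], [2,3,4], [2,3,6], [2,4,5], [2,6,8], [3,4,7], [4,7,8], [5,6,7], [6,7,8]

so the chain groups are C_0 ≅ Z^9, C_1 ≅ Z^27, C_2 ≅ Z^18.

Boundary ∂_1: C_1 → C_0 sends each edge [p,q] (with p < q) to q − p. For instance
  ∂[6,8] = [8] − [6].
This gives a 9×27 integer matrix of rank 8; reducing to Smith normal form yields diagonal entries (1,1,1,1,1,1,1,1).

The boundary map ∂_2: C_2 → C_1 maps a triangle to the signed sum of its edges. For instance
  ∂[4,7,8] = [7,8] − [4,8] + [4,7],
  ∂[0,2,8] = [2,8] − [0,8] + [0,2].
As a 27×18 matrix over Z this has rank 17, with invariant factors (1,1,1,1,1,1,1,1,1,1,1,1,1,1,1,1,1).

Computing H_k = (kernel of ∂_k) / (image of ∂_{k+1}):

  H_0: rank C_0 − rank ∂_1 = 9 − 8 = 1, and the invariant factors of ∂_1 are all 1, so H_0 = Z.
  H_1: rank ker ∂_1 − rank ∂_2 = (27 − 8) − 17 = 2, and the invariant factors of ∂_2 are all 1, so H_1 = Z^2.
  H_2: rank ker ∂_2 − rank ∂_3 = (18 − 17) − 0 = 1, and there is no ∂_3, so H_2 = Z.

(K is a triangulation of the torus T^2.)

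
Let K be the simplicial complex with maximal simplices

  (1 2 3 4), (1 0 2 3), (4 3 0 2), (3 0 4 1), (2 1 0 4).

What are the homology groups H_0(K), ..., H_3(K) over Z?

Take the total order 0 < 1 < 2 < 3 < 4 on the vertex set. Then K (dimension 3) consists of the simplices:

  0-simplices (5): [0], [1], [2], [3], [4]
  1-simplices (10): [0,1], [0,2], [0,3], [0,4], [1,2], [1,3], [1,4], [2,3], [2,4], [3,4]
  2-simplices (10): [0,1,2], [0,1,3], [0,1,4], [0,2,3], [0,2,4], [0,3,4], [1,2,3], [1,2,4], [1,3,4], [2,3,4]
  3-simplices (5): [0,1,2,3], [0,1,2,4], [0,1,3,4], [0,2,3,4], [1,2,3,4]

so the chain groups are C_0 ≅ Z^5, C_1 ≅ Z^10, C_2 ≅ Z^10, C_3 ≅ Z^5.

∂_1: C_1 → C_0 sends each edge [p,q] (with p < q) to q − p. For instance
  ∂[0,1] = [1] − [0].
This gives a 5×10 integer matrix of rank 4; reducing to Smith normal form yields diagonal entries (1,1,1,1).

The boundary map ∂_2: C_2 → C_1 maps a triangle to the signed sum of its edges. For instance
  ∂[1,2,4] = [2,4] − [1,4] + [1,2],
  ∂[0,1,4] = [1,4] − [0,4] + [0,1].
The resulting 10×10 matrix has rank 6, and its Smith normal form has invariant factors (1,1,1,1,1,1).

∂_3: C_3 → C_2 sends each 3-simplex σ to the alternating sum Σ_i (−1)^i (σ with its i-th vertex removed). For instance
  ∂[1,2,3,4] = [2,3,4] − [1,3,4] + [1,2,4] − [1,2,3],
  ∂[0,2,3,4] = [2,3,4] − [0,3,4] + [0,2,4] − [0,2,3].
As a 10×5 matrix over Z this has rank 4, with invariant factors (1,1,1,1).

Reading off H_k = ker ∂_k / im ∂_{k+1}:

  H_0: rank C_0 − rank ∂_1 = 5 − 4 = 1, and the invariant factors of ∂_1 are all 1, so H_0 ≅ Z.
  H_1: rank ker ∂_1 − rank ∂_2 = (10 − 4) − 6 = 0, and the invariant factors of ∂_2 are all 1, so H_1 ≅ 0.
  H_2: rank ker ∂_2 − rank ∂_3 = (10 − 6) − 4 = 0, and the invariant factors of ∂_3 are all 1, so H_2 ≅ 0.
  H_3: rank ker ∂_3 − rank ∂_4 = (5 − 4) − 0 = 1, and there is no ∂_4, so H_3 ≅ Z.

H_0 = Z,  H_1 = 0,  H_2 = 0,  H_3 = Z.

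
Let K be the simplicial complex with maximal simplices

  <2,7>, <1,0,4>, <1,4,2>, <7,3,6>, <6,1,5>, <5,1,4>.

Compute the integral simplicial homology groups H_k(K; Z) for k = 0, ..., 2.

H_0 = Z,  H_1 = Z,  H_2 = 0.

Fix the vertex order 0 < 1 < 2 < 3 < 4 < 5 < 6 < 7 and write every simplex with vertices in increasing order. Then dim K = 2 and the simplices of K are:

  0-simplices (8): [0], [1], [2], [3], [4], [5], [6], [7]
  1-simplices (13): [0,1], [0,4], [1,2], [1,4], [1,5], [1,6], [2,4], [2,7], [3,6], [3,7], [4,5], [5,6], [6,7]
  2-simplices (5): [0,1,4], [1,2,4], [1,4,5], [1,5,6], [3,6,7]

Hence C_0 ≅ Z^8, C_1 ≅ Z^13, C_2 ≅ Z^5.

∂_1: C_1 → C_0 maps an edge to its endpoints' difference, ∂[p,q] = q − p.
The resulting 8×13 matrix has rank 7, and its Smith normal form has invariant factors (1,1,1,1,1,1,1).

The boundary map ∂_2: C_2 → C_1 acts by ∂[p,q,r] = [q,r] − [p,r] + [p,q]. For instance
  ∂[1,5,6] = [5,6] − [1,6] + [1,5],
  ∂[3,6,7] = [6,7] − [3,7] + [3,6].
This gives a 13×5 integer matrix of rank 5; reducing to Smith normal form yields diagonal entries (1,1,1,1,1).

From H_k ≅ ker(∂_k) / im(∂_{k+1}) we obtain:

  H_0: rank C_0 − rank ∂_1 = 8 − 7 = 1, and the invariant factors of ∂_1 are all 1, so H_0 = Z.
  H_1: rank ker ∂_1 − rank ∂_2 = (13 − 7) − 5 = 1, and the invariant factors of ∂_2 are all 1, so H_1 = Z.
  H_2: rank ker ∂_2 − rank ∂_3 = (5 − 5) − 0 = 0, and there is no ∂_3, so H_2 = 0.

As a check, the Euler characteristic is 8 − 13 + 5 = 0, which agrees with 1 − 1 + 0 = 0.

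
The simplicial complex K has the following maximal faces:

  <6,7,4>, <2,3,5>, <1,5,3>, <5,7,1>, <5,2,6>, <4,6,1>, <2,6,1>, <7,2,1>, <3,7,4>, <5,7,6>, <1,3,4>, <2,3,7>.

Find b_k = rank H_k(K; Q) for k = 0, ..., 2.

We work with the vertex ordering 1 < 2 < 3 < 4 < 5 < 6 < 7. The simplices of K, each written with vertices in increasing order, are:

  0-simplices (7): [1], [2], [3], [4], [5], [6], [7]
  1-simplices (18): [1,2], [1,3], [1,4], [1,5], [1,6], [1,7], [2,3], [2,5], [2,6], [2,7], [3,4], [3,5], [3,7], [4,6], [4,7], [5,6], [5,7], [6,7]
  2-simplices (12): [1,2,6], [1,2,7], [1,3,4], [1,3,5], [1,4,6], [1,5,7], [2,3,5], [2,3,7], [2,5,6], [3,4,7], [4,6,7], [5,6,7]

so the chain groups are C_0 ≅ Z^7, C_1 ≅ Z^18, C_2 ≅ Z^12.

∂_1: C_1 → C_0 sends each edge [p,q] (with p < q) to q − p.
The resulting 7×18 matrix has rank 6, and its Smith normal form has invariant factors (1,1,1,1,1,1).

∂_2: C_2 → C_1 acts by ∂[p,q,r] = [q,r] − [p,r] + [p,q]. For instance
  ∂[1,4,6] = [4,6] − [1,6] + [1,4],
  ∂[2,3,5] = [3,5] − [2,5] + [2,3].
The resulting 18×12 matrix has rank 12, and its Smith normal form has invariant factors (1,1,1,1,1,1,1,1,1,1,1,2).

Computing H_k = (kernel of ∂_k) / (image of ∂_{k+1}):

  H_0: rank C_0 − rank ∂_1 = 7 − 6 = 1, and the invariant factors of ∂_1 are all 1, so H_0 = Z.
  H_1: rank ker ∂_1 − rank ∂_2 = (18 − 6) − 12 = 0, and ∂_2 has invariant factor 2 > 1, so H_1 = Z/2.
  H_2: rank ker ∂_2 − rank ∂_3 = (12 − 12) − 0 = 0, and there is no ∂_3, so H_2 = 0.

As a check, the Euler characteristic is 7 − 18 + 12 = 1, which agrees with 1 − 0 + 0 = 1.

Hence the Betti numbers are b_0 = 1, b_1 = 0, b_2 = 0.

b_0 = 1, b_1 = 0, b_2 = 0.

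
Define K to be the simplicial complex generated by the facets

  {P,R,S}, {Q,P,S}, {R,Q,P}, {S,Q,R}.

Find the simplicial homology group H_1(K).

H_1 = 0.

Fix the vertex order P < Q < R < S and write every simplex with vertices in increasing order. Then dim K = 2 and the simplices of K are:

  0-simplices (4): P, Q, R, S
  1-simplices (6): PQ, PR, PS, QR, QS, RS
  2-simplices (4): PQR, PQS, PRS, QRS

so the chain groups are C_0 ≅ Z^4, C_1 ≅ Z^6, C_2 ≅ Z^4.

∂_1: C_1 → C_0 sends each edge [p,q] (with p < q) to q − p. For instance
  ∂PR = R − P.
This gives a 4×6 integer matrix of rank 3; reducing to Smith normal form yields diagonal entries (1,1,1).

Boundary ∂_2: C_2 → C_1 maps a triangle to the signed sum of its edges. For instance
  ∂QRS = RS − QS + QR,
  ∂PQS = QS − PS + PQ.
As a 6×4 matrix over Z this has rank 3, with invariant factors (1,1,1).

From H_k ≅ ker(∂_k) / im(∂_{k+1}) we obtain:

  H_1: rank ker ∂_1 − rank ∂_2 = (6 − 3) − 3 = 0, and the invariant factors of ∂_2 are all 1, so H_1 = 0.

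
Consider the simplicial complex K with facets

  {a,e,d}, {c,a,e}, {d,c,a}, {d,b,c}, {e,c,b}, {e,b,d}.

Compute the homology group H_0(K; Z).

Fix the vertex order a < b < c < d < e and write every simplex with vertices in increasing order. Then dim K = 2 and the simplices of K are:

  0-simplices (5): a, b, c, d, e
  1-simplices (9): ac, ad, ae, bc, bd, be, cd, ce, de
  2-simplices (6): acd, ace, ade, bcd, bce, bde

so the chain groups are C_0 ≅ Z^5, C_1 ≅ Z^9, C_2 ≅ Z^6.

The boundary map ∂_1: C_1 → C_0 maps an edge to its endpoints' difference, ∂[p,q] = q − p. For instance
  ∂bc = c − b.
This gives a 5×9 integer matrix of rank 4; reducing to Smith normal form yields diagonal entries (1,1,1,1).

Boundary ∂_2: C_2 → C_1 maps a triangle to the signed sum of its edges. For instance
  ∂bce = ce − be + bc,
  ∂ace = ce − ae + ac.
The resulting 9×6 matrix has rank 5, and its Smith normal form has invariant factors (1,1,1,1,1).

From H_k ≅ ker(∂_k) / im(∂_{k+1}) we obtain:

  H_0: rank C_0 − rank ∂_1 = 5 − 4 = 1, and the invariant factors of ∂_1 are all 1, so H_0 = Z.

(K is a triangulation of the 2-sphere S^2.)

H_0 ≅ Z.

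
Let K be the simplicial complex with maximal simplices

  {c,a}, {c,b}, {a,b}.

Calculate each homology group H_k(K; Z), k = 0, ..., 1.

Fix the vertex order a < b < c and write every simplex with vertices in increasing order. Then dim K = 1 and the simplices of K are:

  0-simplices (3): a, b, c
  1-simplices (3): ab, ac, bc

giving chain groups C_0 ≅ Z^3, C_1 ≅ Z^3.

∂_1: C_1 → C_0 maps an edge to its endpoints' difference, ∂[p,q] = q − p.
The 3×3 boundary matrix has rank 2 and Smith normal form diag(1,1).

Reading off H_k = ker ∂_k / im ∂_{k+1}:

  H_0: rank C_0 − rank ∂_1 = 3 − 2 = 1, and the invariant factors of ∂_1 are all 1, so H_0 = Z.
  H_1: rank ker ∂_1 − rank ∂_2 = (3 − 2) − 0 = 1, and there is no ∂_2, so H_1 = Z.

As a check, the Euler characteristic is 3 − 3 = 0, which agrees with 1 − 1 = 0.

H_0 ≅ Z,  H_1 ≅ Z.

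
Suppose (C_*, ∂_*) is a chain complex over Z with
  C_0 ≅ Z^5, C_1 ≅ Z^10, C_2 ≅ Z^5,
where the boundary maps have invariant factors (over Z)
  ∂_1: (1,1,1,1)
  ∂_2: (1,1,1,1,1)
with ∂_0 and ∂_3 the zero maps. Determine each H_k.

H_0 ≅ Z,  H_1 ≅ Z,  H_2 = 0.

H_0: b_0 = 5 − 0 − 4 = 1; torsion from ∂_1 factors > 1: none. So H_0 ≅ Z.
H_1: b_1 = 10 − 4 − 5 = 1; torsion from ∂_2 factors > 1: none. So H_1 ≅ Z.
H_2: b_2 = 5 − 5 − 0 = 0; torsion from ∂_3 factors > 1: none. So H_2 ≅ 0.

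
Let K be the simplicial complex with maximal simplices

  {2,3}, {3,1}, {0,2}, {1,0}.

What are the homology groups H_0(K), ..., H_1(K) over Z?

Take the total order 0 < 1 < 2 < 3 on the vertex set. Then K (dimension 1) consists of the simplices:

  0-simplices (4): [0], [1], [2], [3]
  1-simplices (4): [0,1], [0,2], [1,3], [2,3]

so the chain groups are C_0 ≅ Z^4, C_1 ≅ Z^4.

The boundary map ∂_1: C_1 → C_0 is given by ∂[p,q] = [q] − [p]. For instance
  ∂[0,1] = [1] − [0].
As a 4×4 matrix over Z this has rank 3, with invariant factors (1,1,1).

Reading off H_k = ker ∂_k / im ∂_{k+1}:

  H_0: rank C_0 − rank ∂_1 = 4 − 3 = 1, and the invariant factors of ∂_1 are all 1, so H_0 ≅ Z.
  H_1: rank ker ∂_1 − rank ∂_2 = (4 − 3) − 0 = 1, and there is no ∂_2, so H_1 ≅ Z.

(K is a triangulation of the circle S^1.)

H_0 = Z,  H_1 = Z.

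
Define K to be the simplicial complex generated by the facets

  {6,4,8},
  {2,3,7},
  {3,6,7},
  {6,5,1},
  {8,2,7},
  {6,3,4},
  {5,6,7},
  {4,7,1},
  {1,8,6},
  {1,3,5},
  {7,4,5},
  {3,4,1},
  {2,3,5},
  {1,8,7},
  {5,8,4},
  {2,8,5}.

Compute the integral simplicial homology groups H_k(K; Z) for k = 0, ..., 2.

H_0 ≅ Z,  H_1 ≅ Z^2,  H_2 ≅ Z.

K has 8 vertices, 24 edges, 16 triangles.
rank ∂_0 = 0, rank ∂_1 = 7 ⇒ b_0 = 8 − 0 − 7 = 1; all invariant factors of ∂_1 are 1 so no torsion. So H_0 = Z.
rank ∂_1 = 7, rank ∂_2 = 15 ⇒ b_1 = 24 − 7 − 15 = 2; all invariant factors of ∂_2 are 1 so no torsion. So H_1 = Z^2.
rank ∂_2 = 15, rank ∂_3 = 0 ⇒ b_2 = 16 − 15 − 0 = 1. So H_2 = Z.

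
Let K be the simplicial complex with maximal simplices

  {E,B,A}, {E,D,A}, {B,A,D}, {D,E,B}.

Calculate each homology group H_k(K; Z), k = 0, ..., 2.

H_0 ≅ Z,  H_1 = 0,  H_2 ≅ Z.

K has 4 vertices, 6 edges, 4 triangles.
rank ∂_0 = 0, rank ∂_1 = 3 ⇒ b_0 = 4 − 0 − 3 = 1; all invariant factors of ∂_1 are 1 so no torsion. So H_0 = Z.
rank ∂_1 = 3, rank ∂_2 = 3 ⇒ b_1 = 6 − 3 − 3 = 0; all invariant factors of ∂_2 are 1 so no torsion. So H_1 = 0.
rank ∂_2 = 3, rank ∂_3 = 0 ⇒ b_2 = 4 − 3 − 0 = 1. So H_2 = Z.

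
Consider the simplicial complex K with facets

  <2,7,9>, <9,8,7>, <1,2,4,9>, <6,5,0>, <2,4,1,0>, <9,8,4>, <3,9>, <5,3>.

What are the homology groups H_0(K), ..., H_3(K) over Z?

H_0 ≅ Z,  H_1 ≅ Z,  H_2 = 0,  H_3 = 0.

Fix the vertex order 0 < 1 < 2 < 3 < 4 < 5 < 6 < 7 < 8 < 9 and write every simplex with vertices in increasing order. Then dim K = 3 and the simplices of K are:

  0-simplices (10): [0], [1], [2], [3], [4], [5], [6], [7], [8], [9]
  1-simplices (19): [0,1], [0,2], [0,4], [0,5], [0,6], [1,2], [1,4], [1,9], [2,4], [2,7], [2,9], [3,5], [3,9], [4,8], [4,9], [5,6], [7,8], [7,9], [8,9]
  2-simplices (11): [0,1,2], [0,1,4], [0,2,4], [0,5,6], [1,2,4], [1,2,9], [1,4,9], [2,4,9], [2,7,9], [4,8,9], [7,8,9]
  3-simplices (2): [0,1,2,4], [1,2,4,9]

so the chain groups are C_0 ≅ Z^10, C_1 ≅ Z^19, C_2 ≅ Z^11, C_3 ≅ Z^2.

Boundary ∂_1: C_1 → C_0 sends each edge [p,q] (with p < q) to q − p.
This gives a 10×19 integer matrix of rank 9; reducing to Smith normal form yields diagonal entries (1,1,1,1,1,1,1,1,1).

Boundary ∂_2: C_2 → C_1 acts by ∂[p,q,r] = [q,r] − [p,r] + [p,q]. For instance
  ∂[1,2,9] = [2,9] − [1,9] + [1,2],
  ∂[0,1,2] = [1,2] − [0,2] + [0,1].
The 19×11 boundary matrix has rank 9 and Smith normal form diag(1,1,1,1,1,1,1,1,1).

∂_3: C_3 → C_2 sends each 3-simplex σ to the alternating sum Σ_i (−1)^i (σ with its i-th vertex removed). For instance
  ∂[1,2,4,9] = [2,4,9] − [1,4,9] + [1,2,9] − [1,2,4],
  ∂[0,1,2,4] = [1,2,4] − [0,2,4] + [0,1,4] − [0,1,2].
The resulting 11×2 matrix has rank 2, and its Smith normal form has invariant factors (1,1).

From H_k ≅ ker(∂_k) / im(∂_{k+1}) we obtain:

  H_0: rank C_0 − rank ∂_1 = 10 − 9 = 1, and the invariant factors of ∂_1 are all 1, so H_0 ≅ Z.
  H_1: rank ker ∂_1 − rank ∂_2 = (19 − 9) − 9 = 1, and the invariant factors of ∂_2 are all 1, so H_1 ≅ Z.
  H_2: rank ker ∂_2 − rank ∂_3 = (11 − 9) − 2 = 0, and the invariant factors of ∂_3 are all 1, so H_2 ≅ 0.
  H_3: rank ker ∂_3 − rank ∂_4 = (2 − 2) − 0 = 0, and there is no ∂_4, so H_3 ≅ 0.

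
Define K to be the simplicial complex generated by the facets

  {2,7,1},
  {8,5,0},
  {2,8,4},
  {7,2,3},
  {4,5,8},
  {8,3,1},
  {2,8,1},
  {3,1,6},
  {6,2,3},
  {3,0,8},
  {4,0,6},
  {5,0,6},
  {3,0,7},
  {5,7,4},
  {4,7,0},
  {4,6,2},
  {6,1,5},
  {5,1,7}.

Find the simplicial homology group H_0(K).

H_0 = Z.

K has 9 vertices, 27 edges, 18 triangles.
rank ∂_0 = 0, rank ∂_1 = 8 ⇒ b_0 = 9 − 0 − 8 = 1; all invariant factors of ∂_1 are 1 so no torsion. So H_0 ≅ Z.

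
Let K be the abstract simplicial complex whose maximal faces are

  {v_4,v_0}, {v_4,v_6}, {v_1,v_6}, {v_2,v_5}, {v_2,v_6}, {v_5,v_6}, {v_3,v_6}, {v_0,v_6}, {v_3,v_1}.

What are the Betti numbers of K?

b_0 = 1, b_1 = 3.

K has 7 vertices, 9 edges.
rank ∂_0 = 0, rank ∂_1 = 6 ⇒ b_0 = 7 − 0 − 6 = 1; all invariant factors of ∂_1 are 1 so no torsion. So H_0 ≅ Z.
rank ∂_1 = 6, rank ∂_2 = 0 ⇒ b_1 = 9 − 6 − 0 = 3. So H_1 ≅ Z^3.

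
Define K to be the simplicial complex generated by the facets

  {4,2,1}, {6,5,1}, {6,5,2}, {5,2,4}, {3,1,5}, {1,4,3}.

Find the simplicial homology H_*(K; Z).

K has 6 vertices, 12 edges, 6 triangles.
rank ∂_0 = 0, rank ∂_1 = 5 ⇒ b_0 = 6 − 0 − 5 = 1; all invariant factors of ∂_1 are 1 so no torsion. So H_0 ≅ Z.
rank ∂_1 = 5, rank ∂_2 = 6 ⇒ b_1 = 12 − 5 − 6 = 1; all invariant factors of ∂_2 are 1 so no torsion. So H_1 ≅ Z.
rank ∂_2 = 6, rank ∂_3 = 0 ⇒ b_2 = 6 − 6 − 0 = 0. So H_2 ≅ 0.

H_0 = Z,  H_1 = Z,  H_2 = 0.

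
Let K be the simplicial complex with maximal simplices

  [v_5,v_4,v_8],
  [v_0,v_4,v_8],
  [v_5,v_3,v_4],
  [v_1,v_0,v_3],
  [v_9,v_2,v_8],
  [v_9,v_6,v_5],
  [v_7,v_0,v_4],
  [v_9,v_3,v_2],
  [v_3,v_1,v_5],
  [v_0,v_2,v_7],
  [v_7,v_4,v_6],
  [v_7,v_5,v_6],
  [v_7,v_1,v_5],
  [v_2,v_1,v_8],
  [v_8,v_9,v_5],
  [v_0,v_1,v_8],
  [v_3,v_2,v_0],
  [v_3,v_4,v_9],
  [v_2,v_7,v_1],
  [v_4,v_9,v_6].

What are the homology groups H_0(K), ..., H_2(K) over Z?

H_0 = Z,  H_1 = Z ⊕ Z/2Z,  H_2 = 0.

Order the vertices as v_0 < v_1 < v_2 < v_3 < v_4 < v_5 < v_6 < v_7 < v_8 < v_9. Listing each simplex with vertices in this order, K has dimension 2 with simplices:

  0-simplices (10): [v_0], [v_1], [v_2], [v_3], [v_4], [v_5], [v_6], [v_7], [v_8], [v_9]
  1-simplices (30): (30 of them)
  2-simplices (20): (20 of them)

giving chain groups C_0 ≅ Z^10, C_1 ≅ Z^30, C_2 ≅ Z^20.

∂_1: C_1 → C_0 sends each edge [p,q] (with p < q) to q − p.
As a 10×30 matrix over Z this has rank 9, with invariant factors (1,1,1,1,1,1,1,1,1).

Boundary ∂_2: C_2 → C_1 acts by ∂[p,q,r] = [q,r] − [p,r] + [p,q]. For instance
  ∂[v_1,v_5,v_7] = [v_5,v_7] − [v_1,v_7] + [v_1,v_5],
  ∂[v_4,v_6,v_9] = [v_6,v_9] − [v_4,v_9] + [v_4,v_6].
The 30×20 boundary matrix has rank 20 and Smith normal form diag(1,1,1,1,1,1,1,1,1,1,1,1,1,1,1,1,1,1,1,2).

From H_k ≅ ker(∂_k) / im(∂_{k+1}) we obtain:

  H_0: rank C_0 − rank ∂_1 = 10 − 9 = 1, and the invariant factors of ∂_1 are all 1, so H_0 ≅ Z.
  H_1: rank ker ∂_1 − rank ∂_2 = (30 − 9) − 20 = 1, and ∂_2 has invariant factor 2 > 1, so H_1 ≅ Z ⊕ Z/2Z.
  H_2: rank ker ∂_2 − rank ∂_3 = (20 − 20) − 0 = 0, and there is no ∂_3, so H_2 ≅ 0.

As a check, the Euler characteristic is 10 − 30 + 20 = 0, which agrees with 1 − 1 + 0 = 0.
(K is a triangulation of the Klein bottle.)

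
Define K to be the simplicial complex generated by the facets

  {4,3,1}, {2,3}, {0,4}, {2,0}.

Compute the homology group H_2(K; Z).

H_2 = 0.

Order the vertices as 0 < 1 < 2 < 3 < 4. Listing each simplex with vertices in this order, K has dimension 2 with simplices:

  0-simplices (5): [0], [1], [2], [3], [4]
  1-simplices (6): [0,2], [0,4], [1,3], [1,4], [2,3], [3,4]
  2-simplices (1): [1,3,4]

giving chain groups C_0 ≅ Z^5, C_1 ≅ Z^6, C_2 ≅ Z^1.

The boundary map ∂_1: C_1 → C_0 maps an edge to its endpoints' difference, ∂[p,q] = q − p. For instance
  ∂[0,4] = [4] − [0].
The 5×6 boundary matrix has rank 4 and Smith normal form diag(1,1,1,1).

Boundary ∂_2: C_2 → C_1 sends each 2-simplex [p,q,r] to [q,r] − [p,r] + [p,q]. For instance
  ∂[1,3,4] = [3,4] − [1,4] + [1,3].
The resulting 6×1 matrix has rank 1, and its Smith normal form has invariant factors (1).

Computing H_k = (kernel of ∂_k) / (image of ∂_{k+1}):

  H_2: rank ker ∂_2 − rank ∂_3 = (1 − 1) − 0 = 0, and there is no ∂_3, so H_2 = 0.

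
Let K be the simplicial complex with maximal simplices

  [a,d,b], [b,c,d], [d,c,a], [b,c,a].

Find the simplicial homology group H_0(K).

H_0 ≅ Z.

We work with the vertex ordering a < b < c < d. The simplices of K, each written with vertices in increasing order, are:

  0-simplices (4): a, b, c, d
  1-simplices (6): ab, ac, ad, bc, bd, cd
  2-simplices (4): abc, abd, acd, bcd

so the chain groups are C_0 ≅ Z^4, C_1 ≅ Z^6, C_2 ≅ Z^4.

∂_1: C_1 → C_0 sends each edge [p,q] (with p < q) to q − p. For instance
  ∂bc = c − b.
This gives a 4×6 integer matrix of rank 3; reducing to Smith normal form yields diagonal entries (1,1,1).

∂_2: C_2 → C_1 maps a triangle to the signed sum of its edges. For instance
  ∂acd = cd − ad + ac,
  ∂bcd = cd − bd + bc.
This gives a 6×4 integer matrix of rank 3; reducing to Smith normal form yields diagonal entries (1,1,1).

Reading off H_k = ker ∂_k / im ∂_{k+1}:

  H_0: rank C_0 − rank ∂_1 = 4 − 3 = 1, and the invariant factors of ∂_1 are all 1, so H_0 = Z.

(K is a triangulation of the 2-sphere S^2.)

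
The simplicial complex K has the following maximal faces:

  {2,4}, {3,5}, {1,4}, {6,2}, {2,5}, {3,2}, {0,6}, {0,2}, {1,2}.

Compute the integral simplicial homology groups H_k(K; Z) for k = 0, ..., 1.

K has 7 vertices, 9 edges.
rank ∂_0 = 0, rank ∂_1 = 6 ⇒ b_0 = 7 − 0 − 6 = 1; all invariant factors of ∂_1 are 1 so no torsion. So H_0 ≅ Z.
rank ∂_1 = 6, rank ∂_2 = 0 ⇒ b_1 = 9 − 6 − 0 = 3. So H_1 ≅ Z^3.

H_0 ≅ Z,  H_1 ≅ Z^3.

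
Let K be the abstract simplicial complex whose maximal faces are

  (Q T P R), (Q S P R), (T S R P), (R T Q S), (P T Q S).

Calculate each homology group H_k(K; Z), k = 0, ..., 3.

H_0 = Z,  H_1 = 0,  H_2 = 0,  H_3 = Z.

Take the total order P < Q < R < S < T on the vertex set. Then K (dimension 3) consists of the simplices:

  0-simplices (5): P, Q, R, S, T
  1-simplices (10): PQ, PR, PS, PT, QR, QS, QT, RS, RT, ST
  2-simplices (10): PQR, PQS, PQT, PRS, PRT, PST, QRS, QRT, QST, RST
  3-simplices (5): PQRS, PQRT, PQST, PRST, QRST

Hence C_0 ≅ Z^5, C_1 ≅ Z^10, C_2 ≅ Z^10, C_3 ≅ Z^5.

The boundary map ∂_1: C_1 → C_0 sends each edge [p,q] (with p < q) to q − p.
The 5×10 boundary matrix has rank 4 and Smith normal form diag(1,1,1,1).

∂_2: C_2 → C_1 acts by ∂[p,q,r] = [q,r] − [p,r] + [p,q]. For instance
  ∂PQR = QR − PR + PQ,
  ∂PQT = QT − PT + PQ.
The resulting 10×10 matrix has rank 6, and its Smith normal form has invariant factors (1,1,1,1,1,1).

The boundary map ∂_3: C_3 → C_2 sends each 3-simplex σ to the alternating sum Σ_i (−1)^i (σ with its i-th vertex removed). For instance
  ∂PQST = QST − PST + PQT − PQS,
  ∂PQRT = QRT − PRT + PQT − PQR.
The resulting 10×5 matrix has rank 4, and its Smith normal form has invariant factors (1,1,1,1).

Now H_k = ker ∂_k / im ∂_{k+1}, so:

  H_0: rank C_0 − rank ∂_1 = 5 − 4 = 1, and the invariant factors of ∂_1 are all 1, so H_0 = Z.
  H_1: rank ker ∂_1 − rank ∂_2 = (10 − 4) − 6 = 0, and the invariant factors of ∂_2 are all 1, so H_1 = 0.
  H_2: rank ker ∂_2 − rank ∂_3 = (10 − 6) − 4 = 0, and the invariant factors of ∂_3 are all 1, so H_2 = 0.
  H_3: rank ker ∂_3 − rank ∂_4 = (5 − 4) − 0 = 1, and there is no ∂_4, so H_3 = Z.

(K is a triangulation of the 3-sphere S^3.)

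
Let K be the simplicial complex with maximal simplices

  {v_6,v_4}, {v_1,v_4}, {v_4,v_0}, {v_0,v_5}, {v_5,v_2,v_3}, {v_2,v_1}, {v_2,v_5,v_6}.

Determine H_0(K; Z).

Fix the vertex order v_0 < v_1 < v_2 < v_3 < v_4 < v_5 < v_6 and write every simplex with vertices in increasing order. Then dim K = 2 and the simplices of K are:

  0-simplices (7): [v_0], [v_1], [v_2], [v_3], [v_4], [v_5], [v_6]
  1-simplices (10): [v_0,v_4], [v_0,v_5], [v_1,v_2], [v_1,v_4], [v_2,v_3], [v_2,v_5], [v_2,v_6], [v_3,v_5], [v_4,v_6], [v_5,v_6]
  2-simplices (2): [v_2,v_3,v_5], [v_2,v_5,v_6]

so the chain groups are C_0 ≅ Z^7, C_1 ≅ Z^10, C_2 ≅ Z^2.

∂_1: C_1 → C_0 maps an edge to its endpoints' difference, ∂[p,q] = q − p.
As a 7×10 matrix over Z this has rank 6, with invariant factors (1,1,1,1,1,1).

∂_2: C_2 → C_1 sends each 2-simplex [p,q,r] to [q,r] − [p,r] + [p,q]. For instance
  ∂[v_2,v_5,v_6] = [v_5,v_6] − [v_2,v_6] + [v_2,v_5],
  ∂[v_2,v_3,v_5] = [v_3,v_5] − [v_2,v_5] + [v_2,v_3].
The resulting 10×2 matrix has rank 2, and its Smith normal form has invariant factors (1,1).

Computing H_k = (kernel of ∂_k) / (image of ∂_{k+1}):

  H_0: rank C_0 − rank ∂_1 = 7 − 6 = 1, and the invariant factors of ∂_1 are all 1, so H_0 = Z.

H_0 = Z.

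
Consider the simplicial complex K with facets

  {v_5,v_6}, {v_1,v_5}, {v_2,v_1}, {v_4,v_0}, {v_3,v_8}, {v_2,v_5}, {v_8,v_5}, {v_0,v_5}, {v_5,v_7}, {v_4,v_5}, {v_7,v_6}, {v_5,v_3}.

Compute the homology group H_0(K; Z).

H_0 = Z.

We work with the vertex ordering v_0 < v_1 < v_2 < v_3 < v_4 < v_5 < v_6 < v_7 < v_8. The simplices of K, each written with vertices in increasing order, are:

  0-simplices (9): [v_0], [v_1], [v_2], [v_3], [v_4], [v_5], [v_6], [v_7], [v_8]
  1-simplices (12): [v_0,v_4], [v_0,v_5], [v_1,v_2], [v_1,v_5], [v_2,v_5], [v_3,v_5], [v_3,v_8], [v_4,v_5], [v_5,v_6], [v_5,v_7], [v_5,v_8], [v_6,v_7]

giving chain groups C_0 ≅ Z^9, C_1 ≅ Z^12.

∂_1: C_1 → C_0 is given by ∂[p,q] = [q] − [p]. For instance
  ∂[v_4,v_5] = [v_5] − [v_4].
The resulting 9×12 matrix has rank 8, and its Smith normal form has invariant factors (1,1,1,1,1,1,1,1).

Now H_k = ker ∂_k / im ∂_{k+1}, so:

  H_0: rank C_0 − rank ∂_1 = 9 − 8 = 1, and the invariant factors of ∂_1 are all 1, so H_0 ≅ Z.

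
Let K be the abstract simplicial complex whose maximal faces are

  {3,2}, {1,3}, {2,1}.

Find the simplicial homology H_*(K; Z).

H_0 = Z,  H_1 = Z.

Fix the vertex order 1 < 2 < 3 and write every simplex with vertices in increasing order. Then dim K = 1 and the simplices of K are:

  0-simplices (3): [1], [2], [3]
  1-simplices (3): [1,2], [1,3], [2,3]

Hence C_0 ≅ Z^3, C_1 ≅ Z^3.

The boundary map ∂_1: C_1 → C_0 is given by ∂[p,q] = [q] − [p]. For instance
  ∂[2,3] = [3] − [2].
The 3×3 boundary matrix has rank 2 and Smith normal form diag(1,1).

Now H_k = ker ∂_k / im ∂_{k+1}, so:

  H_0: rank C_0 − rank ∂_1 = 3 − 2 = 1, and the invariant factors of ∂_1 are all 1, so H_0 ≅ Z.
  H_1: rank ker ∂_1 − rank ∂_2 = (3 − 2) − 0 = 1, and there is no ∂_2, so H_1 ≅ Z.

As a check, the Euler characteristic is 3 − 3 = 0, which agrees with 1 − 1 = 0.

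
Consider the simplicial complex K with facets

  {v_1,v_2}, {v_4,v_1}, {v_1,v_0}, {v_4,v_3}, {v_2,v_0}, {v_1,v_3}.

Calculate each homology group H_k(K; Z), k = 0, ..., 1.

K has 5 vertices, 6 edges.
rank ∂_0 = 0, rank ∂_1 = 4 ⇒ b_0 = 5 − 0 − 4 = 1; all invariant factors of ∂_1 are 1 so no torsion. So H_0 = Z.
rank ∂_1 = 4, rank ∂_2 = 0 ⇒ b_1 = 6 − 4 − 0 = 2. So H_1 = Z^2.

H_0 ≅ Z,  H_1 ≅ Z^2.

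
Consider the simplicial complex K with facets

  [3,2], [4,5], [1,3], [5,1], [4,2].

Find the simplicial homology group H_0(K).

H_0 ≅ Z.

Fix the vertex order 1 < 2 < 3 < 4 < 5 and write every simplex with vertices in increasing order. Then dim K = 1 and the simplices of K are:

  0-simplices (5): [1], [2], [3], [4], [5]
  1-simplices (5): [1,3], [1,5], [2,3], [2,4], [4,5]

Hence C_0 ≅ Z^5, C_1 ≅ Z^5.

The boundary map ∂_1: C_1 → C_0 maps an edge to its endpoints' difference, ∂[p,q] = q − p.
As a 5×5 matrix over Z this has rank 4, with invariant factors (1,1,1,1).

From H_k ≅ ker(∂_k) / im(∂_{k+1}) we obtain:

  H_0: rank C_0 − rank ∂_1 = 5 − 4 = 1, and the invariant factors of ∂_1 are all 1, so H_0 ≅ Z.

(K is a triangulation of the circle S^1.)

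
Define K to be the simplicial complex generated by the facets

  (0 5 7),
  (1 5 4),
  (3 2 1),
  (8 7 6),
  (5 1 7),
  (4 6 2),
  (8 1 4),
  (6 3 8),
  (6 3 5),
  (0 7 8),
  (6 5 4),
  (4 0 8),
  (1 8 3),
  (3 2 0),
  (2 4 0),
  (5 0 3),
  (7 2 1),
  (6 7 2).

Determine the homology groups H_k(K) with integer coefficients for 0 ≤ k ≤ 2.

Take the total order 0 < 1 < 2 < 3 < 4 < 5 < 6 < 7 < 8 on the vertex set. Then K (dimension 2) consists of the simplices:

  0-simplices (9): [0], [1], [2], [3], [4], [5], [6], [7], [8]
  1-simplices (27): (27 of them)
  2-simplices (18): [0,2,3], [0,2,4], [0,3,5], [0,4,8], [0,5,7], [0,7,8], [1,2,3], [1,2,7], [1,3,8], [1,4,5], [1,4,8], [1,5,7], [2,4,6], [2,6,7], [3,5,6], [3,6,8], [4,5,6], [6,7,8]

giving chain groups C_0 ≅ Z^9, C_1 ≅ Z^27, C_2 ≅ Z^18.

The boundary map ∂_1: C_1 → C_0 is given by ∂[p,q] = [q] − [p]. For instance
  ∂[3,8] = [8] − [3].
As a 9×27 matrix over Z this has rank 8, with invariant factors (1,1,1,1,1,1,1,1).

∂_2: C_2 → C_1 maps a triangle to the signed sum of its edges. For instance
  ∂[0,2,4] = [2,4] − [0,4] + [0,2],
  ∂[6,7,8] = [7,8] − [6,8] + [6,7].
As a 27×18 matrix over Z this has rank 17, with invariant factors (1,1,1,1,1,1,1,1,1,1,1,1,1,1,1,1,1).

Now H_k = ker ∂_k / im ∂_{k+1}, so:

  H_0: rank C_0 − rank ∂_1 = 9 − 8 = 1, and the invariant factors of ∂_1 are all 1, so H_0 ≅ Z.
  H_1: rank ker ∂_1 − rank ∂_2 = (27 − 8) − 17 = 2, and the invariant factors of ∂_2 are all 1, so H_1 ≅ Z^2.
  H_2: rank ker ∂_2 − rank ∂_3 = (18 − 17) − 0 = 1, and there is no ∂_3, so H_2 ≅ Z.

H_0 ≅ Z,  H_1 ≅ Z^2,  H_2 ≅ Z.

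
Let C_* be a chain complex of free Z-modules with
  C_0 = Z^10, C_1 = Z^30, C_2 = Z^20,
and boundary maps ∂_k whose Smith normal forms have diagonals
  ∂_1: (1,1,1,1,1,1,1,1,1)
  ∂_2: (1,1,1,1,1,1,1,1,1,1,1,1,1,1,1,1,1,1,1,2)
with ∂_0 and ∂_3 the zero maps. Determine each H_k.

H_0 = Z,  H_1 = Z ⊕ Z/2,  H_2 = 0.

H_0: b_0 = 10 − 0 − 9 = 1; torsion from ∂_1 factors > 1: none. So H_0 = Z.
H_1: b_1 = 30 − 9 − 20 = 1; torsion from ∂_2 factors > 1: [2]. So H_1 = Z ⊕ Z/2.
H_2: b_2 = 20 − 20 − 0 = 0; torsion from ∂_3 factors > 1: none. So H_2 = 0.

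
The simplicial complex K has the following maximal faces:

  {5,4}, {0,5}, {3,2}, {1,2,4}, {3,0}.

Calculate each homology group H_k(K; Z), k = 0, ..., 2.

K has 6 vertices, 7 edges, 1 triangle.
rank ∂_0 = 0, rank ∂_1 = 5 ⇒ b_0 = 6 − 0 − 5 = 1; all invariant factors of ∂_1 are 1 so no torsion. So H_0 = Z.
rank ∂_1 = 5, rank ∂_2 = 1 ⇒ b_1 = 7 − 5 − 1 = 1; all invariant factors of ∂_2 are 1 so no torsion. So H_1 = Z.
rank ∂_2 = 1, rank ∂_3 = 0 ⇒ b_2 = 1 − 1 − 0 = 0. So H_2 = 0.

H_0 = Z,  H_1 = Z,  H_2 = 0.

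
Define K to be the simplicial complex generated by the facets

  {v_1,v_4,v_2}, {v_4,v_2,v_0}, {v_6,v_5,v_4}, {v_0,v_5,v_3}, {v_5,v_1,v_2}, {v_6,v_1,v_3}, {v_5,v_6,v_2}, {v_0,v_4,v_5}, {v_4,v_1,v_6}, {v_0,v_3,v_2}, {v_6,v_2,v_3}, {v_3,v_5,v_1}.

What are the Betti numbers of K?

b_0 = 1, b_1 = 0, b_2 = 0.

Order the vertices as v_0 < v_1 < v_2 < v_3 < v_4 < v_5 < v_6. Listing each simplex with vertices in this order, K has dimension 2 with simplices:

  0-simplices (7): [v_0], [v_1], [v_2], [v_3], [v_4], [v_5], [v_6]
  1-simplices (18): (18 of them)
  2-simplices (12): (12 of them)

Hence C_0 ≅ Z^7, C_1 ≅ Z^18, C_2 ≅ Z^12.

The boundary map ∂_1: C_1 → C_0 is given by ∂[p,q] = [q] − [p].
The resulting 7×18 matrix has rank 6, and its Smith normal form has invariant factors (1,1,1,1,1,1).

∂_2: C_2 → C_1 acts by ∂[p,q,r] = [q,r] − [p,r] + [p,q]. For instance
  ∂[v_0,v_3,v_5] = [v_3,v_5] − [v_0,v_5] + [v_0,v_3],
  ∂[v_1,v_3,v_6] = [v_3,v_6] − [v_1,v_6] + [v_1,v_3].
The 18×12 boundary matrix has rank 12 and Smith normal form diag(1,1,1,1,1,1,1,1,1,1,1,2).

Computing H_k = (kernel of ∂_k) / (image of ∂_{k+1}):

  H_0: rank C_0 − rank ∂_1 = 7 − 6 = 1, and the invariant factors of ∂_1 are all 1, so H_0 ≅ Z.
  H_1: rank ker ∂_1 − rank ∂_2 = (18 − 6) − 12 = 0, and ∂_2 has invariant factor 2 > 1, so H_1 ≅ Z/2.
  H_2: rank ker ∂_2 − rank ∂_3 = (12 − 12) − 0 = 0, and there is no ∂_3, so H_2 ≅ 0.

(K is a triangulation of the real projective plane RP^2.)

Hence the Betti numbers are b_0 = 1, b_1 = 0, b_2 = 0.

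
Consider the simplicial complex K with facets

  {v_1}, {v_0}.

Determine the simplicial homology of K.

Fix the vertex order v_0 < v_1 and write every simplex with vertices in increasing order. Then dim K = 0 and the simplices of K are:

  0-simplices (2): [v_0], [v_1]

giving chain groups C_0 ≅ Z^2.

From H_k ≅ ker(∂_k) / im(∂_{k+1}) we obtain:

  H_0: rank C_0 − rank ∂_1 = 2 − 0 = 2, and there is no ∂_1, so H_0 = Z^2.

(K is a triangulation of a set of 2 points.)

H_0 ≅ Z^2.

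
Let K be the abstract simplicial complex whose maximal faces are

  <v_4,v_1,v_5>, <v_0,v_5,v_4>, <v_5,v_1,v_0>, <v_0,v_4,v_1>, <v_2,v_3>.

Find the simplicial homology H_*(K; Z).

H_0 = Z^2,  H_1 = 0,  H_2 = Z.

We work with the vertex ordering v_0 < v_1 < v_2 < v_3 < v_4 < v_5. The simplices of K, each written with vertices in increasing order, are:

  0-simplices (6): [v_0], [v_1], [v_2], [v_3], [v_4], [v_5]
  1-simplices (7): [v_0,v_1], [v_0,v_4], [v_0,v_5], [v_1,v_4], [v_1,v_5], [v_2,v_3], [v_4,v_5]
  2-simplices (4): [v_0,v_1,v_4], [v_0,v_1,v_5], [v_0,v_4,v_5], [v_1,v_4,v_5]

so the chain groups are C_0 ≅ Z^6, C_1 ≅ Z^7, C_2 ≅ Z^4.

The boundary map ∂_1: C_1 → C_0 is given by ∂[p,q] = [q] − [p]. For instance
  ∂[v_2,v_3] = [v_3] − [v_2].
The 6×7 boundary matrix has rank 4 and Smith normal form diag(1,1,1,1).

Boundary ∂_2: C_2 → C_1 maps a triangle to the signed sum of its edges. For instance
  ∂[v_0,v_1,v_4] = [v_1,v_4] − [v_0,v_4] + [v_0,v_1],
  ∂[v_0,v_4,v_5] = [v_4,v_5] − [v_0,v_5] + [v_0,v_4].
The 7×4 boundary matrix has rank 3 and Smith normal form diag(1,1,1).

Reading off H_k = ker ∂_k / im ∂_{k+1}:

  H_0: rank C_0 − rank ∂_1 = 6 − 4 = 2, and the invariant factors of ∂_1 are all 1, so H_0 ≅ Z^2.
  H_1: rank ker ∂_1 − rank ∂_2 = (7 − 4) − 3 = 0, and the invariant factors of ∂_2 are all 1, so H_1 ≅ 0.
  H_2: rank ker ∂_2 − rank ∂_3 = (4 − 3) − 0 = 1, and there is no ∂_3, so H_2 ≅ Z.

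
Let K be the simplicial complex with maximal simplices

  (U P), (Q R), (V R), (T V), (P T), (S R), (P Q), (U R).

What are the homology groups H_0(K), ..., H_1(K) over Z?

Fix the vertex order P < Q < R < S < T < U < V and write every simplex with vertices in increasing order. Then dim K = 1 and the simplices of K are:

  0-simplices (7): P, Q, R, S, T, U, V
  1-simplices (8): PQ, PT, PU, QR, RS, RU, RV, TV

giving chain groups C_0 ≅ Z^7, C_1 ≅ Z^8.

∂_1: C_1 → C_0 sends each edge [p,q] (with p < q) to q − p.
This gives a 7×8 integer matrix of rank 6; reducing to Smith normal form yields diagonal entries (1,1,1,1,1,1).

Computing H_k = (kernel of ∂_k) / (image of ∂_{k+1}):

  H_0: rank C_0 − rank ∂_1 = 7 − 6 = 1, and the invariant factors of ∂_1 are all 1, so H_0 = Z.
  H_1: rank ker ∂_1 − rank ∂_2 = (8 − 6) − 0 = 2, and there is no ∂_2, so H_1 = Z^2.

H_0 = Z,  H_1 = Z^2.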